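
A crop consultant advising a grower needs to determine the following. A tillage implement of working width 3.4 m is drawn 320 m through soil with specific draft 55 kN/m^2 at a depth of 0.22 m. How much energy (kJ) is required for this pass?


E = k * d * w * L
  = 55 * 0.22 * 3.4 * 320
  = 13164.80 kJ


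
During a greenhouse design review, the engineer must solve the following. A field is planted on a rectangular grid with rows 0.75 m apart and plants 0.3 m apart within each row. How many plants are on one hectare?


D = 10000 / (row_sp * plant_sp)
  = 10000 / (0.75 * 0.3)
  = 10000 / 0.2250
  = 44444.44 plants/ha


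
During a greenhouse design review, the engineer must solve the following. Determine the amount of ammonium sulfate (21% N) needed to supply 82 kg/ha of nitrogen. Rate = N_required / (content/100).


Rate = N_required / (N_content / 100)
     = 82 / (21 / 100)
     = 82 / 0.21
     = 390.48 kg/ha


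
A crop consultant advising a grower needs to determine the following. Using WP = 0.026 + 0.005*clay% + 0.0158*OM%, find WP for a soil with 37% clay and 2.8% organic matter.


WP = 0.026 + 0.005*37 + 0.0158*2.8
   = 0.026 + 0.1850 + 0.0442
   = 0.2552


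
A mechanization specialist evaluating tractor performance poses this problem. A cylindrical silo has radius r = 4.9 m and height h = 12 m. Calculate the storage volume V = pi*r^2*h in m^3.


V = pi * r^2 * h
  = pi * 4.9^2 * 12
  = pi * 24.01 * 12
  = 905.16 m^3


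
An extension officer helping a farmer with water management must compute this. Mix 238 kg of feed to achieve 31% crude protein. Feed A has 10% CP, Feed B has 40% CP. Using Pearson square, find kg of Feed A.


parts_A = CP_b - target = 40 - 31 = 9
parts_B = target - CP_a = 31 - 10 = 21
total_parts = 9 + 21 = 30
Feed A = 238 * 9 / 30 = 71.40 kg
Feed B = 238 * 21 / 30 = 166.60 kg

71.40 kg


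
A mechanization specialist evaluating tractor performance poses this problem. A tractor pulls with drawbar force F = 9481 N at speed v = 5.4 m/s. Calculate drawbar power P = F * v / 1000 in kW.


P = F * v / 1000
  = 9481 * 5.4 / 1000
  = 51197.40 / 1000
  = 51.20 kW


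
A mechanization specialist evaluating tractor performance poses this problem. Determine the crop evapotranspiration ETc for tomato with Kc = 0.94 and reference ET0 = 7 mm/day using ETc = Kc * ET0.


ETc = Kc * ET0
    = 0.94 * 7
    = 6.58 mm/day


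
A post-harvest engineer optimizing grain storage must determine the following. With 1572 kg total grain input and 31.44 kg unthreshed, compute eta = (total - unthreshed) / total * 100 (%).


eta = (total - unthreshed) / total * 100
    = (1572 - 31.44) / 1572 * 100
    = 1540.56 / 1572 * 100
    = 98%


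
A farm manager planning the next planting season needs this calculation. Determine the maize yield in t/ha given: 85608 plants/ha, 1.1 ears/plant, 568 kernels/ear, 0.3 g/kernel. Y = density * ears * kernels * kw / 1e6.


Y = density * ears * kernels * kw
  = 85608 * 1.1 * 568 * 0.3 g/ha
  = 16046363.52 g/ha
  = 16046.36 kg/ha = 16.05 t/ha


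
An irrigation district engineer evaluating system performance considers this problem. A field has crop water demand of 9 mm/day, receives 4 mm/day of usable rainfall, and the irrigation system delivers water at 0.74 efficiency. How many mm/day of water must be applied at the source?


IWR = (ETc - Pe) / Ea
    = (9 - 4) / 0.74
    = 5 / 0.74
    = 6.76 mm/day


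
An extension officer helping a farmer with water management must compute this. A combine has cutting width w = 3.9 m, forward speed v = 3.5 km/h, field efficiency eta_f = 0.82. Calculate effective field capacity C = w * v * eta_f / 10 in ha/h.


C = w * v * eta_f / 10
  = 3.9 * 3.5 * 0.82 / 10
  = 11.19 / 10
  = 1.12 ha/h


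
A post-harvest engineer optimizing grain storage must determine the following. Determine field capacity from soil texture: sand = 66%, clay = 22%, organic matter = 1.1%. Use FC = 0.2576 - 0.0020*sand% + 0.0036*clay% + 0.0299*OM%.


FC = 0.2576 - 0.0020*66 + 0.0036*22 + 0.0299*1.1
   = 0.2576 - 0.1320 + 0.0792 + 0.0329
   = 0.2377


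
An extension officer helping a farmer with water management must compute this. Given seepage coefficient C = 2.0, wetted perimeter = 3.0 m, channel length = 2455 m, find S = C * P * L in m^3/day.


S = C * P * L
  = 2.0 * 3.0 * 2455
  = 14730 m^3/day


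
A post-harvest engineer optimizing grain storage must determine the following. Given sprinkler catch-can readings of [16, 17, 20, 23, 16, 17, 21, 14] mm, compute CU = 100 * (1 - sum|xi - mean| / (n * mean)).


xbar = 144 / 8 = 18
sum|xi - xbar| = 20
CU = 100 * (1 - 20 / (8 * 18))
   = 100 * (1 - 0.1389)
   = 86.11%


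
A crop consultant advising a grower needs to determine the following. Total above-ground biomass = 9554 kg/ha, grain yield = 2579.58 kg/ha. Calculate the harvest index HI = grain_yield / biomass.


HI = grain_yield / biomass
   = 2579.58 / 9554
   = 0.27


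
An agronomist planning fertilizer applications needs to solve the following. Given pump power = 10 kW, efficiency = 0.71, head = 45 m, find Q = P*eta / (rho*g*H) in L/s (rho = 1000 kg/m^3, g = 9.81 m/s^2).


Q = (P * 1000 * eta) / (rho * g * H)
  = (10 * 1000 * 0.71) / (1000 * 9.81 * 45)
  = 7100 / 441450
  = 0.01608 m^3/s = 16.08 L/s


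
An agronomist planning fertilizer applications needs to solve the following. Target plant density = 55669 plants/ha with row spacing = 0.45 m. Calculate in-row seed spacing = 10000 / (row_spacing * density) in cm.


spacing = 10000 / (row_sp * density)
        = 10000 / (0.45 * 55669)
        = 10000 / 25051.05
        = 0.39918 m = 39.92 cm


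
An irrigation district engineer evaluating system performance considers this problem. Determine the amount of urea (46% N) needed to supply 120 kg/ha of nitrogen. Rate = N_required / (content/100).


Rate = N_required / (N_content / 100)
     = 120 / (46 / 100)
     = 120 / 0.46
     = 260.87 kg/ha


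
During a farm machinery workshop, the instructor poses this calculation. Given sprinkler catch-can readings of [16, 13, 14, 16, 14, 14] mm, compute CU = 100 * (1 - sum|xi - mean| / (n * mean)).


xbar = 87 / 6 = 14.500
sum|xi - xbar| = 6
CU = 100 * (1 - 6 / (6 * 14.500))
   = 100 * (1 - 0.0690)
   = 93.10%


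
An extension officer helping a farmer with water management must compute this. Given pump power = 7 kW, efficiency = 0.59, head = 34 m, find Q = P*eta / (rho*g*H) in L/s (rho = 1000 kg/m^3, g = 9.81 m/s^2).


Q = (P * 1000 * eta) / (rho * g * H)
  = (7 * 1000 * 0.59) / (1000 * 9.81 * 34)
  = 4130 / 333540
  = 0.01238 m^3/s = 12.38 L/s


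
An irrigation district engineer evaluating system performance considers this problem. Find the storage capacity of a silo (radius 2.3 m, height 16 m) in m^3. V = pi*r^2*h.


V = pi * r^2 * h
  = pi * 2.3^2 * 16
  = pi * 5.29 * 16
  = 265.90 m^3


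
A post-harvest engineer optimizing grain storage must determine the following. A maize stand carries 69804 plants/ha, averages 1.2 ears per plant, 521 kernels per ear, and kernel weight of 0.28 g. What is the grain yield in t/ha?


Y = density * ears * kernels * kw
  = 69804 * 1.2 * 521 * 0.28 g/ha
  = 12219609.02 g/ha
  = 12219.61 kg/ha = 12.22 t/ha


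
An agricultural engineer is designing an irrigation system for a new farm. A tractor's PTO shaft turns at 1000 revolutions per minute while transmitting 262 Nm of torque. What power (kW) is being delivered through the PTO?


P = 2*pi*n*T / 60000
  = 2*pi * 1000 * 262 / 60000
  = 1646194.55 / 60000
  = 27.44 kW


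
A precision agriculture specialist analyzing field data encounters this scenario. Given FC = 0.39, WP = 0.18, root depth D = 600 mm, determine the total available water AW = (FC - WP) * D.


AW = (FC - WP) * D
   = (0.39 - 0.18) * 600
   = 0.21 * 600
   = 126 mm


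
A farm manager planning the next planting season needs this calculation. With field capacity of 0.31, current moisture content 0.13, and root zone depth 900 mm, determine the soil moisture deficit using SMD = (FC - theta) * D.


SMD = (FC - theta) * D
    = (0.31 - 0.13) * 900
    = 0.180 * 900
    = 162 mm


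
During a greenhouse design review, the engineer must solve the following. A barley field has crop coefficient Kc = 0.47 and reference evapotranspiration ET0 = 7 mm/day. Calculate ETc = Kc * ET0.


ETc = Kc * ET0
    = 0.47 * 7
    = 3.29 mm/day


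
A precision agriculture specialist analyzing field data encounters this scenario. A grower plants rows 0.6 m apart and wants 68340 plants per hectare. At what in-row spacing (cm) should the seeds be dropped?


spacing = 10000 / (row_sp * density)
        = 10000 / (0.6 * 68340)
        = 10000 / 41004
        = 0.24388 m = 24.39 cm


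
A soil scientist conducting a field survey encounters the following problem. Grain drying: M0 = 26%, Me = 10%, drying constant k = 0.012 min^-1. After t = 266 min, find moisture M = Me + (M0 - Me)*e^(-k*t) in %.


M = Me + (M0 - Me) * e^(-k*t)
  = 10 + (26 - 10) * e^(-0.012*266)
  = 10 + 16 * e^(-3.192)
  = 10 + 16 * 0.04109
  = 10 + 0.6574
  = 10.66%


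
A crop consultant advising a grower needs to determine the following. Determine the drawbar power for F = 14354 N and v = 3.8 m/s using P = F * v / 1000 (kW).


P = F * v / 1000
  = 14354 * 3.8 / 1000
  = 54545.20 / 1000
  = 54.55 kW


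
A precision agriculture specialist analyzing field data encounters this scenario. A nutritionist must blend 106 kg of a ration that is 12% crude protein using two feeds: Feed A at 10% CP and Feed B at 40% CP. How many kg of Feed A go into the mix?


parts_A = CP_b - target = 40 - 12 = 28
parts_B = target - CP_a = 12 - 10 = 2
total_parts = 28 + 2 = 30
Feed A = 106 * 28 / 30 = 98.93 kg
Feed B = 106 * 2 / 30 = 7.07 kg

98.93 kg


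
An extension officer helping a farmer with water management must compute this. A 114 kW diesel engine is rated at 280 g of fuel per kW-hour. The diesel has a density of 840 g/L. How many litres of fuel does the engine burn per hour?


FC = P * BSFC / rho_fuel
   = 114 * 280 / 840
   = 31920 / 840
   = 38 L/h


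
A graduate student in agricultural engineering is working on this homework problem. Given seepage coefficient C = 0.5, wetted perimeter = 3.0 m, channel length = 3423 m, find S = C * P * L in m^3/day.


S = C * P * L
  = 0.5 * 3.0 * 3423
  = 5134.50 m^3/day


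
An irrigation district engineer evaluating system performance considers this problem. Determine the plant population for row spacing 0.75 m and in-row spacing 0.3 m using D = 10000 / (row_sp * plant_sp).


D = 10000 / (row_sp * plant_sp)
  = 10000 / (0.75 * 0.3)
  = 10000 / 0.2250
  = 44444.44 plants/ha


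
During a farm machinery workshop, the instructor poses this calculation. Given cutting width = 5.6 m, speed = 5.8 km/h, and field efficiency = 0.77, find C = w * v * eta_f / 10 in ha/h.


C = w * v * eta_f / 10
  = 5.6 * 5.8 * 0.77 / 10
  = 25.01 / 10
  = 2.50 ha/h


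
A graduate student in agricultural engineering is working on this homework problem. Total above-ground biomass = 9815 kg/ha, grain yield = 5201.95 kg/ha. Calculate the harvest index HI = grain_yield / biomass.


HI = grain_yield / biomass
   = 5201.95 / 9815
   = 0.53


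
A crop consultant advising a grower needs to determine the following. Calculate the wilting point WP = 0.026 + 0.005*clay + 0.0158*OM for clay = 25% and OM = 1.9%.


WP = 0.026 + 0.005*25 + 0.0158*1.9
   = 0.026 + 0.1250 + 0.0300
   = 0.1810


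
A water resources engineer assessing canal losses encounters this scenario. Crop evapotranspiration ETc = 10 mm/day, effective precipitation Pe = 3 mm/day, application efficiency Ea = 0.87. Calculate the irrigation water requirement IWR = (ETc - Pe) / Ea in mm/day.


IWR = (ETc - Pe) / Ea
    = (10 - 3) / 0.87
    = 7 / 0.87
    = 8.05 mm/day


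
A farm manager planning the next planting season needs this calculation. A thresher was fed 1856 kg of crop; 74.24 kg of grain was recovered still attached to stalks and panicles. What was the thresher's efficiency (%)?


eta = (total - unthreshed) / total * 100
    = (1856 - 74.24) / 1856 * 100
    = 1781.76 / 1856 * 100
    = 96%


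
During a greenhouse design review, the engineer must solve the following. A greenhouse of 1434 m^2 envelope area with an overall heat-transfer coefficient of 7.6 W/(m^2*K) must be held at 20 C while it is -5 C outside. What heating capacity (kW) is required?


dT = 20 - (-5) = 25 K
Q = U * A * dT
  = 7.6 * 1434 * 25
  = 272460 W = 272.46 kW


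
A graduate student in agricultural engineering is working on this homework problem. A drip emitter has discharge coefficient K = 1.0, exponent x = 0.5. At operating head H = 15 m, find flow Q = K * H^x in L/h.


Q = K * H^x
  = 1.0 * 15^0.5
  = 1.0 * 3.8730
  = 3.87 L/h


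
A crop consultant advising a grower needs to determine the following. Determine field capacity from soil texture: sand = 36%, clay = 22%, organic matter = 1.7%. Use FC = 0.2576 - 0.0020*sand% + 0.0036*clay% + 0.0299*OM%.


FC = 0.2576 - 0.0020*36 + 0.0036*22 + 0.0299*1.7
   = 0.2576 - 0.0720 + 0.0792 + 0.0508
   = 0.3156


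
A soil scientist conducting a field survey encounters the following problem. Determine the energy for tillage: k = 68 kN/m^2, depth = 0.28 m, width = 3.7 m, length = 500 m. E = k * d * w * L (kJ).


E = k * d * w * L
  = 68 * 0.28 * 3.7 * 500
  = 35224 kJ


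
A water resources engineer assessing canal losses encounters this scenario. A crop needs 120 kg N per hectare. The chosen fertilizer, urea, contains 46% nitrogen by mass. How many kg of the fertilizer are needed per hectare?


Rate = N_required / (N_content / 100)
     = 120 / (46 / 100)
     = 120 / 0.46
     = 260.87 kg/ha


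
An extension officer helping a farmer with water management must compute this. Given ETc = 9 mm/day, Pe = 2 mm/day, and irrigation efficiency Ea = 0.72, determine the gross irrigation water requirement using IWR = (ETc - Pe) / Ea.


IWR = (ETc - Pe) / Ea
    = (9 - 2) / 0.72
    = 7 / 0.72
    = 9.72 mm/day


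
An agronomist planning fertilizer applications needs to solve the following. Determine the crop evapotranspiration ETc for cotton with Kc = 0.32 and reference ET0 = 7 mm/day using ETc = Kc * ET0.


ETc = Kc * ET0
    = 0.32 * 7
    = 2.24 mm/day


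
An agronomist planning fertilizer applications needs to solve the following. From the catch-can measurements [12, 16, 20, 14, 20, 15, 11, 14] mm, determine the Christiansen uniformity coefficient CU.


xbar = 122 / 8 = 15.250
sum|xi - xbar| = 20.500
CU = 100 * (1 - 20.500 / (8 * 15.250))
   = 100 * (1 - 0.1680)
   = 83.20%


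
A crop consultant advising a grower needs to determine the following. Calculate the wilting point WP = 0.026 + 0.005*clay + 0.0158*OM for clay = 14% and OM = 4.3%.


WP = 0.026 + 0.005*14 + 0.0158*4.3
   = 0.026 + 0.0700 + 0.0679
   = 0.1639


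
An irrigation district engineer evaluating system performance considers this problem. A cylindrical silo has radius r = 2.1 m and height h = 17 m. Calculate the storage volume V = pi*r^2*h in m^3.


V = pi * r^2 * h
  = pi * 2.1^2 * 17
  = pi * 4.41 * 17
  = 235.53 m^3


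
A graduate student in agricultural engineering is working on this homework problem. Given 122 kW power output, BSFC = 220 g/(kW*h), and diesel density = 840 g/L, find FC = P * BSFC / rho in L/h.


FC = P * BSFC / rho_fuel
   = 122 * 220 / 840
   = 26840 / 840
   = 31.95 L/h


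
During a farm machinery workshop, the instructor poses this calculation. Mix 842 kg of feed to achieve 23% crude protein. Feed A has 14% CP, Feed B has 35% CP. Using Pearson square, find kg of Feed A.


parts_A = CP_b - target = 35 - 23 = 12
parts_B = target - CP_a = 23 - 14 = 9
total_parts = 12 + 9 = 21
Feed A = 842 * 12 / 21 = 481.14 kg
Feed B = 842 * 9 / 21 = 360.86 kg

481.14 kg


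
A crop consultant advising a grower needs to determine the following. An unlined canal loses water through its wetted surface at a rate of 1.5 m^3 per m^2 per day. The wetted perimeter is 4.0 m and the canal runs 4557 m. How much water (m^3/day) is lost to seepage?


S = C * P * L
  = 1.5 * 4.0 * 4557
  = 27342 m^3/day


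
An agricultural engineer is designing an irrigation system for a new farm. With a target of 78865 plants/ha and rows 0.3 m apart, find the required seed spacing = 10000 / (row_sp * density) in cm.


spacing = 10000 / (row_sp * density)
        = 10000 / (0.3 * 78865)
        = 10000 / 23659.50
        = 0.42266 m = 42.27 cm


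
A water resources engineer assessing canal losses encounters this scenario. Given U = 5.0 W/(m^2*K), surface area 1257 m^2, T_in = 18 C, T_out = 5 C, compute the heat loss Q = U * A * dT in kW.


dT = 18 - (5) = 13 K
Q = U * A * dT
  = 5.0 * 1257 * 13
  = 81705 W = 81.71 kW


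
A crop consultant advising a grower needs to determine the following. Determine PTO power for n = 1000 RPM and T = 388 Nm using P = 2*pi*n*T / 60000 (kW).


P = 2*pi*n*T / 60000
  = 2*pi * 1000 * 388 / 60000
  = 2437875.90 / 60000
  = 40.63 kW


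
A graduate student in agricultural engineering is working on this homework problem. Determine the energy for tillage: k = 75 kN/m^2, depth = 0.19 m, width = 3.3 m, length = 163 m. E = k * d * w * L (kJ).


E = k * d * w * L
  = 75 * 0.19 * 3.3 * 163
  = 7665.08 kJ


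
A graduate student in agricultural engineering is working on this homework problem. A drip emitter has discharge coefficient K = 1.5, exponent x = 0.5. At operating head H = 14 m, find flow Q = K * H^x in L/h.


Q = K * H^x
  = 1.5 * 14^0.5
  = 1.5 * 3.7417
  = 5.61 L/h


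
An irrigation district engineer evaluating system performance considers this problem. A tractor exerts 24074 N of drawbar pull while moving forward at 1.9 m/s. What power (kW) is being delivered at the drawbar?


P = F * v / 1000
  = 24074 * 1.9 / 1000
  = 45740.60 / 1000
  = 45.74 kW


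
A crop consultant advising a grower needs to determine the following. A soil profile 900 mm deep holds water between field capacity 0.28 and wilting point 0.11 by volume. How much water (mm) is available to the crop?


AW = (FC - WP) * D
   = (0.28 - 0.11) * 900
   = 0.17 * 900
   = 153 mm


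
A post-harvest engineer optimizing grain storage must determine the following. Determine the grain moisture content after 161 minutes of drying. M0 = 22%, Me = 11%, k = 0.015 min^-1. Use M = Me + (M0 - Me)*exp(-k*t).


M = Me + (M0 - Me) * e^(-k*t)
  = 11 + (22 - 11) * e^(-0.015*161)
  = 11 + 11 * e^(-2.415)
  = 11 + 11 * 0.08937
  = 11 + 0.9830
  = 11.98%


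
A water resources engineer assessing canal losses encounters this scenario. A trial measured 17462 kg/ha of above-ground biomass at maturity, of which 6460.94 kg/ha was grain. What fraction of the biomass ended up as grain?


HI = grain_yield / biomass
   = 6460.94 / 17462
   = 0.37


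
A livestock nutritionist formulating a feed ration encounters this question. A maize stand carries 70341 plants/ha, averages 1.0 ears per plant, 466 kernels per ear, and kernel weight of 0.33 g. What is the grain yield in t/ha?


Y = density * ears * kernels * kw
  = 70341 * 1.0 * 466 * 0.33 g/ha
  = 10817038.98 g/ha
  = 10817.04 kg/ha = 10.82 t/ha


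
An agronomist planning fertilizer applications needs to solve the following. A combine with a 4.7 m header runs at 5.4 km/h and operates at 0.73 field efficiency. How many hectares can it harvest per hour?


C = w * v * eta_f / 10
  = 4.7 * 5.4 * 0.73 / 10
  = 18.53 / 10
  = 1.85 ha/h


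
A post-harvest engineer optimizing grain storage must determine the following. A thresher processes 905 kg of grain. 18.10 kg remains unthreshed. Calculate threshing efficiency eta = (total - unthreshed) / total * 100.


eta = (total - unthreshed) / total * 100
    = (905 - 18.10) / 905 * 100
    = 886.90 / 905 * 100
    = 98%


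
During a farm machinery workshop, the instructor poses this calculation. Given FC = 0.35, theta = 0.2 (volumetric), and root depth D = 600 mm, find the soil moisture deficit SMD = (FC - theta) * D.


SMD = (FC - theta) * D
    = (0.35 - 0.2) * 600
    = 0.150 * 600
    = 90 mm


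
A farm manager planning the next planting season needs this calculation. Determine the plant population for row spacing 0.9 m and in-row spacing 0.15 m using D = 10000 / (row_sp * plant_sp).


D = 10000 / (row_sp * plant_sp)
  = 10000 / (0.9 * 0.15)
  = 10000 / 0.1350
  = 74074.07 plants/ha


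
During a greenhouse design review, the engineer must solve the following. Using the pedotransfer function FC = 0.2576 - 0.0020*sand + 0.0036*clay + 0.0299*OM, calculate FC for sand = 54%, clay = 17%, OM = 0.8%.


FC = 0.2576 - 0.0020*54 + 0.0036*17 + 0.0299*0.8
   = 0.2576 - 0.1080 + 0.0612 + 0.0239
   = 0.2347


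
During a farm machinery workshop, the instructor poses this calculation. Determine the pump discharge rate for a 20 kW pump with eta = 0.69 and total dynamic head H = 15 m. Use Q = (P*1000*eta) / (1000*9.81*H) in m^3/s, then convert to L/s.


Q = (P * 1000 * eta) / (rho * g * H)
  = (20 * 1000 * 0.69) / (1000 * 9.81 * 15)
  = 13800 / 147150
  = 0.09378 m^3/s = 93.78 L/s


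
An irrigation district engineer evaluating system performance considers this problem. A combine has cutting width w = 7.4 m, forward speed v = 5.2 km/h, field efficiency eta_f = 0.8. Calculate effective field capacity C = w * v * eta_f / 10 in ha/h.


C = w * v * eta_f / 10
  = 7.4 * 5.2 * 0.8 / 10
  = 30.78 / 10
  = 3.08 ha/h


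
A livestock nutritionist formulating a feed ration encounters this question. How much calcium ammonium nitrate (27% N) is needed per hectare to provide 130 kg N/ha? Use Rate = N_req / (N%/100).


Rate = N_required / (N_content / 100)
     = 130 / (27 / 100)
     = 130 / 0.27
     = 481.48 kg/ha


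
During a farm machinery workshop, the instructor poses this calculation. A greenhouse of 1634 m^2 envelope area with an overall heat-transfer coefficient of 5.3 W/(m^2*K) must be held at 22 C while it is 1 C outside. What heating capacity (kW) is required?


dT = 22 - (1) = 21 K
Q = U * A * dT
  = 5.3 * 1634 * 21
  = 181864.20 W = 181.86 kW


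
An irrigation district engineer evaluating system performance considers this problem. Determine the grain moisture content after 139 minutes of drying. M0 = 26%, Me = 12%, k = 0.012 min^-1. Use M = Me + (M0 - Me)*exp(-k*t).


M = Me + (M0 - Me) * e^(-k*t)
  = 12 + (26 - 12) * e^(-0.012*139)
  = 12 + 14 * e^(-1.668)
  = 12 + 14 * 0.18862
  = 12 + 2.6407
  = 14.64%


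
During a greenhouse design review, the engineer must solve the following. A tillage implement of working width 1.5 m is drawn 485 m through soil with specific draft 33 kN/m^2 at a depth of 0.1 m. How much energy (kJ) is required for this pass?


E = k * d * w * L
  = 33 * 0.1 * 1.5 * 485
  = 2400.75 kJ


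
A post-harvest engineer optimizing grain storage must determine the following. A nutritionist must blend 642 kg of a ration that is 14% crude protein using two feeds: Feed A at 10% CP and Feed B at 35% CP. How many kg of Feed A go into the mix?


parts_A = CP_b - target = 35 - 14 = 21
parts_B = target - CP_a = 14 - 10 = 4
total_parts = 21 + 4 = 25
Feed A = 642 * 21 / 25 = 539.28 kg
Feed B = 642 * 4 / 25 = 102.72 kg

539.28 kg


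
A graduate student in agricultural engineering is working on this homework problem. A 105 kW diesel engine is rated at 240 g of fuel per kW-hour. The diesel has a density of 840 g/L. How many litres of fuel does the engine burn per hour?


FC = P * BSFC / rho_fuel
   = 105 * 240 / 840
   = 25200 / 840
   = 30 L/h


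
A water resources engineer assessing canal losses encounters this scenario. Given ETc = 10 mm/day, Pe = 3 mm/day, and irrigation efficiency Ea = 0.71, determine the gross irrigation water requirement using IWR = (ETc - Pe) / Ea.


IWR = (ETc - Pe) / Ea
    = (10 - 3) / 0.71
    = 7 / 0.71
    = 9.86 mm/day


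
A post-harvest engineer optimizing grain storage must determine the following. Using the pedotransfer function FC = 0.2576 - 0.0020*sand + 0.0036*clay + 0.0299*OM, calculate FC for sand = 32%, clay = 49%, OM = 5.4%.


FC = 0.2576 - 0.0020*32 + 0.0036*49 + 0.0299*5.4
   = 0.2576 - 0.0640 + 0.1764 + 0.1615
   = 0.5315


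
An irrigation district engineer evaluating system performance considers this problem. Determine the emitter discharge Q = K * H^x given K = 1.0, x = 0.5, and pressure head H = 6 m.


Q = K * H^x
  = 1.0 * 6^0.5
  = 1.0 * 2.4495
  = 2.45 L/h


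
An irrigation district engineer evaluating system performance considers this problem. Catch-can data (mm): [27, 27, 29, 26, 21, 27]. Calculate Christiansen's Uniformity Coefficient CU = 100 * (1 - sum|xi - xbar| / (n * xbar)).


xbar = 157 / 6 = 26.167
sum|xi - xbar| = 10.667
CU = 100 * (1 - 10.667 / (6 * 26.167))
   = 100 * (1 - 0.0679)
   = 93.21%


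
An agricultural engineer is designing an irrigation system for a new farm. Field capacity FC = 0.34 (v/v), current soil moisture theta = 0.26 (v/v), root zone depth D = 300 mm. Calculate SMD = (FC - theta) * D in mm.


SMD = (FC - theta) * D
    = (0.34 - 0.26) * 300
    = 0.080 * 300
    = 24 mm


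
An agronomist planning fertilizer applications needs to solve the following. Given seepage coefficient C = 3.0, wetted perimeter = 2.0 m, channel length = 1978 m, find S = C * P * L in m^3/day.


S = C * P * L
  = 3.0 * 2.0 * 1978
  = 11868 m^3/day


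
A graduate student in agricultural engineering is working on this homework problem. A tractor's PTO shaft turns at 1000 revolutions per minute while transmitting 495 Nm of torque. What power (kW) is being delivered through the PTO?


P = 2*pi*n*T / 60000
  = 2*pi * 1000 * 495 / 60000
  = 3110176.73 / 60000
  = 51.84 kW


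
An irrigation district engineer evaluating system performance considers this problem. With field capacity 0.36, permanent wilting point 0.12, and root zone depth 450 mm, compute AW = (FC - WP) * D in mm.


AW = (FC - WP) * D
   = (0.36 - 0.12) * 450
   = 0.24 * 450
   = 108 mm


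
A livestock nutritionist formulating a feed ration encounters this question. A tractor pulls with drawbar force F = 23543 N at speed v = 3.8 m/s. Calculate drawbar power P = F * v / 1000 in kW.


P = F * v / 1000
  = 23543 * 3.8 / 1000
  = 89463.40 / 1000
  = 89.46 kW


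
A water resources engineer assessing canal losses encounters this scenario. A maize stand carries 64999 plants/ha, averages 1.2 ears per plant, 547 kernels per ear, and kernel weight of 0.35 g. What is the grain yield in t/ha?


Y = density * ears * kernels * kw
  = 64999 * 1.2 * 547 * 0.35 g/ha
  = 14932870.26 g/ha
  = 14932.87 kg/ha = 14.93 t/ha


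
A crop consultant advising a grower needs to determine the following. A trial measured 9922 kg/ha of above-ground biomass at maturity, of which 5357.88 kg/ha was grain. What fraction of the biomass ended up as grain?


HI = grain_yield / biomass
   = 5357.88 / 9922
   = 0.54


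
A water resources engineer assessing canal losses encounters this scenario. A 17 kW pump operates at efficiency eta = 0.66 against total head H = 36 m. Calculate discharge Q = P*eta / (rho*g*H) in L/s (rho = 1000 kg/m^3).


Q = (P * 1000 * eta) / (rho * g * H)
  = (17 * 1000 * 0.66) / (1000 * 9.81 * 36)
  = 11220 / 353160
  = 0.03177 m^3/s = 31.77 L/s


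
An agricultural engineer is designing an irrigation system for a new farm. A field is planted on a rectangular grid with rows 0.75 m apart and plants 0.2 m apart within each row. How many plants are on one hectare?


D = 10000 / (row_sp * plant_sp)
  = 10000 / (0.75 * 0.2)
  = 10000 / 0.1500
  = 66666.67 plants/ha


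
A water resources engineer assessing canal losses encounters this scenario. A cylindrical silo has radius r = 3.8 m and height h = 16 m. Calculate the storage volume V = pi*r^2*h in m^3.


V = pi * r^2 * h
  = pi * 3.8^2 * 16
  = pi * 14.44 * 16
  = 725.83 m^3


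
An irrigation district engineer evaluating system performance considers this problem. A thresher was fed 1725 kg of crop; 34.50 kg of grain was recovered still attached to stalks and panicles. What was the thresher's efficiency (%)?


eta = (total - unthreshed) / total * 100
    = (1725 - 34.50) / 1725 * 100
    = 1690.50 / 1725 * 100
    = 98%


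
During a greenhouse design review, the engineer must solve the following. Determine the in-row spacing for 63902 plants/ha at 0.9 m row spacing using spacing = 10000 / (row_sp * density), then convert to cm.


spacing = 10000 / (row_sp * density)
        = 10000 / (0.9 * 63902)
        = 10000 / 57511.80
        = 0.17388 m = 17.39 cm


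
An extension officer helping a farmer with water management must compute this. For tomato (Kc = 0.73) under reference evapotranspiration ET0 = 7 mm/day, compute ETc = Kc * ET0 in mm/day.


ETc = Kc * ET0
    = 0.73 * 7
    = 5.11 mm/day


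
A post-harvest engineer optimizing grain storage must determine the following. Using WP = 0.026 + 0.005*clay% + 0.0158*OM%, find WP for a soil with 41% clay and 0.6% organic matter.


WP = 0.026 + 0.005*41 + 0.0158*0.6
   = 0.026 + 0.2050 + 0.0095
   = 0.2405


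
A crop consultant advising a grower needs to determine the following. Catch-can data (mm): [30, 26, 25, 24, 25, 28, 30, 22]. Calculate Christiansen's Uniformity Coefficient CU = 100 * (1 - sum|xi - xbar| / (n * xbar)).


xbar = 210 / 8 = 26.250
sum|xi - xbar| = 18.500
CU = 100 * (1 - 18.500 / (8 * 26.250))
   = 100 * (1 - 0.0881)
   = 91.19%


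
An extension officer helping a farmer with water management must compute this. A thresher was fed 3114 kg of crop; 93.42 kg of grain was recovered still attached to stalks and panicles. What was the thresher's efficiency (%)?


eta = (total - unthreshed) / total * 100
    = (3114 - 93.42) / 3114 * 100
    = 3020.58 / 3114 * 100
    = 97%


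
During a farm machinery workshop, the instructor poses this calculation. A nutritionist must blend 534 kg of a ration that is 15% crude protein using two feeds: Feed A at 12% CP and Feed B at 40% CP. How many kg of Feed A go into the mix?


parts_A = CP_b - target = 40 - 15 = 25
parts_B = target - CP_a = 15 - 12 = 3
total_parts = 25 + 3 = 28
Feed A = 534 * 25 / 28 = 476.79 kg
Feed B = 534 * 3 / 28 = 57.21 kg

476.79 kg


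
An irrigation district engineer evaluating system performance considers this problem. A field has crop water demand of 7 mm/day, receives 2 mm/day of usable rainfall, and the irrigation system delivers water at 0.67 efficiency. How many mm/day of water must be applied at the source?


IWR = (ETc - Pe) / Ea
    = (7 - 2) / 0.67
    = 5 / 0.67
    = 7.46 mm/day


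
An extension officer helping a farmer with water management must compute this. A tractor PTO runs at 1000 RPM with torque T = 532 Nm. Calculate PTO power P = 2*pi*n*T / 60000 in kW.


P = 2*pi*n*T / 60000
  = 2*pi * 1000 * 532 / 60000
  = 3342654.58 / 60000
  = 55.71 kW


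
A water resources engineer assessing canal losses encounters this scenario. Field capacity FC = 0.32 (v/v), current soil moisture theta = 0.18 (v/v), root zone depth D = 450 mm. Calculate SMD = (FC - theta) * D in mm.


SMD = (FC - theta) * D
    = (0.32 - 0.18) * 450
    = 0.140 * 450
    = 63 mm


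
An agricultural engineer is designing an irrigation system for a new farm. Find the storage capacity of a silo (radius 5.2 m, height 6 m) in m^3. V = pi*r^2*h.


V = pi * r^2 * h
  = pi * 5.2^2 * 6
  = pi * 27.04 * 6
  = 509.69 m^3


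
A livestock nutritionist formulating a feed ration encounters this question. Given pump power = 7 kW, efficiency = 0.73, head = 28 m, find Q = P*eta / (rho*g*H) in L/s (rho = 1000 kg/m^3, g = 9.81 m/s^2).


Q = (P * 1000 * eta) / (rho * g * H)
  = (7 * 1000 * 0.73) / (1000 * 9.81 * 28)
  = 5110 / 274680
  = 0.01860 m^3/s = 18.60 L/s


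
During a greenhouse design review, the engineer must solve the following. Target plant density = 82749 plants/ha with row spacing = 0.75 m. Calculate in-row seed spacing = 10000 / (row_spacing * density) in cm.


spacing = 10000 / (row_sp * density)
        = 10000 / (0.75 * 82749)
        = 10000 / 62061.75
        = 0.16113 m = 16.11 cm


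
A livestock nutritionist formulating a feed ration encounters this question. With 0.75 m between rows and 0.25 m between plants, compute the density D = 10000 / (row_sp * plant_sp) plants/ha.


D = 10000 / (row_sp * plant_sp)
  = 10000 / (0.75 * 0.25)
  = 10000 / 0.1875
  = 53333.33 plants/ha


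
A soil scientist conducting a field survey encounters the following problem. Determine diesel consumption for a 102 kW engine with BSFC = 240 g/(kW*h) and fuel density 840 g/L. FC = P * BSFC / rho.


FC = P * BSFC / rho_fuel
   = 102 * 240 / 840
   = 24480 / 840
   = 29.14 L/h


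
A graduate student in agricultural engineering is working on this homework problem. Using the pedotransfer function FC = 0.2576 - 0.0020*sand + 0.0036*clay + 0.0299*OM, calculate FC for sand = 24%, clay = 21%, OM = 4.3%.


FC = 0.2576 - 0.0020*24 + 0.0036*21 + 0.0299*4.3
   = 0.2576 - 0.0480 + 0.0756 + 0.1286
   = 0.4138


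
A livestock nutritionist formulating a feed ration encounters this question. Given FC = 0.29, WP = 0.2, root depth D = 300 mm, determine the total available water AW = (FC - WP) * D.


AW = (FC - WP) * D
   = (0.29 - 0.2) * 300
   = 0.09 * 300
   = 27 mm


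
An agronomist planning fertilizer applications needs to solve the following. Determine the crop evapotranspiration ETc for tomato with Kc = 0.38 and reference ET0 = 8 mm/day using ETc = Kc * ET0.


ETc = Kc * ET0
    = 0.38 * 8
    = 3.04 mm/day


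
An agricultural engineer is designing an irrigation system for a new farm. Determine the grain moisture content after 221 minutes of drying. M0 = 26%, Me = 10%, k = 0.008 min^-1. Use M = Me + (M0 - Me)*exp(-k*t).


M = Me + (M0 - Me) * e^(-k*t)
  = 10 + (26 - 10) * e^(-0.008*221)
  = 10 + 16 * e^(-1.768)
  = 10 + 16 * 0.17067
  = 10 + 2.7308
  = 12.73%


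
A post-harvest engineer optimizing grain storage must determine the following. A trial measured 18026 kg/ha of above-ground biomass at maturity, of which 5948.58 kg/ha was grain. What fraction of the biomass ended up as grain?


HI = grain_yield / biomass
   = 5948.58 / 18026
   = 0.33


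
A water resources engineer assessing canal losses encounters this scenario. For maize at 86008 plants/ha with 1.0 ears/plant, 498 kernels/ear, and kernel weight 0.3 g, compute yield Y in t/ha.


Y = density * ears * kernels * kw
  = 86008 * 1.0 * 498 * 0.3 g/ha
  = 12849595.20 g/ha
  = 12849.60 kg/ha = 12.85 t/ha


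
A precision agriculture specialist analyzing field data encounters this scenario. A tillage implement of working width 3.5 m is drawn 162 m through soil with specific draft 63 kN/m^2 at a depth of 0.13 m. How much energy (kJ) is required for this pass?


E = k * d * w * L
  = 63 * 0.13 * 3.5 * 162
  = 4643.73 kJ


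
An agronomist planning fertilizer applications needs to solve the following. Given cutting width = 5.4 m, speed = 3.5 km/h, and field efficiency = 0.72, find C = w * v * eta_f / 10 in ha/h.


C = w * v * eta_f / 10
  = 5.4 * 3.5 * 0.72 / 10
  = 13.61 / 10
  = 1.36 ha/h


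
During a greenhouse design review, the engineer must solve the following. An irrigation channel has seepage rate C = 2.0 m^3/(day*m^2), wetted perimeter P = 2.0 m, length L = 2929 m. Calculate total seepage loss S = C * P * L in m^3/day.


S = C * P * L
  = 2.0 * 2.0 * 2929
  = 11716 m^3/day


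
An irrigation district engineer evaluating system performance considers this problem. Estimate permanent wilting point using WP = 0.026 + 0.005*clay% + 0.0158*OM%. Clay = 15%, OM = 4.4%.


WP = 0.026 + 0.005*15 + 0.0158*4.4
   = 0.026 + 0.0750 + 0.0695
   = 0.1705


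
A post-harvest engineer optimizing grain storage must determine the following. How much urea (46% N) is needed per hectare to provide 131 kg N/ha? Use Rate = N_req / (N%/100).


Rate = N_required / (N_content / 100)
     = 131 / (46 / 100)
     = 131 / 0.46
     = 284.78 kg/ha


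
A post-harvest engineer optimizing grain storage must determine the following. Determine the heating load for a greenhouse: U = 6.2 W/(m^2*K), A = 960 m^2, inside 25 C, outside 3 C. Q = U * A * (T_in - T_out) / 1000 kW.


dT = 25 - (3) = 22 K
Q = U * A * dT
  = 6.2 * 960 * 22
  = 130944 W = 130.94 kW


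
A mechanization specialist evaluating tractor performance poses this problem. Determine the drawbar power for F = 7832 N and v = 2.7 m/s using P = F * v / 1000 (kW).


P = F * v / 1000
  = 7832 * 2.7 / 1000
  = 21146.40 / 1000
  = 21.15 kW


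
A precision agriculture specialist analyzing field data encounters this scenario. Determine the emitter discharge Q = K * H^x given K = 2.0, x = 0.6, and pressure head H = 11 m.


Q = K * H^x
  = 2.0 * 11^0.6
  = 2.0 * 4.2154
  = 8.43 L/h


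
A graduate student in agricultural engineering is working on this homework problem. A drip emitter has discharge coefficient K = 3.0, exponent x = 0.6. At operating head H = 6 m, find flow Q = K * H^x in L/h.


Q = K * H^x
  = 3.0 * 6^0.6
  = 3.0 * 2.9302
  = 8.79 L/h


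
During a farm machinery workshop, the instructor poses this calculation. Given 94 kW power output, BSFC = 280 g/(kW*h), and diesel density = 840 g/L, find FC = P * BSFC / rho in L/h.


FC = P * BSFC / rho_fuel
   = 94 * 280 / 840
   = 26320 / 840
   = 31.33 L/h


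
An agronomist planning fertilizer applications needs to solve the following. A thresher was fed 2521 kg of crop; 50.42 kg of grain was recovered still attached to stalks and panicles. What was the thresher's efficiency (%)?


eta = (total - unthreshed) / total * 100
    = (2521 - 50.42) / 2521 * 100
    = 2470.58 / 2521 * 100
    = 98%


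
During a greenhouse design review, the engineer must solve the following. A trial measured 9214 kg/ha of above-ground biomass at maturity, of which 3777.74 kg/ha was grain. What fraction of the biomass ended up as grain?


HI = grain_yield / biomass
   = 3777.74 / 9214
   = 0.41


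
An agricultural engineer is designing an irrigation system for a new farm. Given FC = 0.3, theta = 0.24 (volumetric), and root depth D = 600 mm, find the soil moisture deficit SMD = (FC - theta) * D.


SMD = (FC - theta) * D
    = (0.3 - 0.24) * 600
    = 0.060 * 600
    = 36 mm


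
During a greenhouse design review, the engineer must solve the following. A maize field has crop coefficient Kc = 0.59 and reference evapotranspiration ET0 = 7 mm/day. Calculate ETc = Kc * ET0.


ETc = Kc * ET0
    = 0.59 * 7
    = 4.13 mm/day


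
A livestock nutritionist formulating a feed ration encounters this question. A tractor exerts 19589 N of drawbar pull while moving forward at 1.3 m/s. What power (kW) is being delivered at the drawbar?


P = F * v / 1000
  = 19589 * 1.3 / 1000
  = 25465.70 / 1000
  = 25.47 kW


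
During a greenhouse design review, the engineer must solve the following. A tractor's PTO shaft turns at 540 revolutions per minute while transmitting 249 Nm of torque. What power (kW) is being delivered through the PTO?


P = 2*pi*n*T / 60000
  = 2*pi * 540 * 249 / 60000
  = 844837.10 / 60000
  = 14.08 kW


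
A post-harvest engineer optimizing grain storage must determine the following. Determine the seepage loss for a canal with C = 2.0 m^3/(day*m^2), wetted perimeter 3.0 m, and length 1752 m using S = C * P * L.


S = C * P * L
  = 2.0 * 3.0 * 1752
  = 10512 m^3/day


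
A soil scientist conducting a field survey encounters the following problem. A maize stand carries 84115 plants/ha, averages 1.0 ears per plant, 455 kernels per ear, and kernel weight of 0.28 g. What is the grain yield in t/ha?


Y = density * ears * kernels * kw
  = 84115 * 1.0 * 455 * 0.28 g/ha
  = 10716251.00 g/ha
  = 10716.25 kg/ha = 10.72 t/ha
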